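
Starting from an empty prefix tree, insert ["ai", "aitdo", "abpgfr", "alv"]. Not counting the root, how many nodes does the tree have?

Trace insertions, counting only characters that open a new branch:
  "ai" → 2 new (a, i)
  "aitdo" → prefix "ai" already present; 3 new (t, d, o)
  "abpgfr" → prefix "a" already present; 5 new (b, p, g, f, r)
  "alv" → prefix "a" already present; 2 new (l, v)
Total nodes = 2 + 3 + 5 + 2 = 12

12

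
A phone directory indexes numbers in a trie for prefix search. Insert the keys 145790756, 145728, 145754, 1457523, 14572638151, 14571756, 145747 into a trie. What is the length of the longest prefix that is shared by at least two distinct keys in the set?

5

Equivalently: take the maximum, over all pairs, of their longest common prefix length.
"14572638151" and "145728" agree on "14572" (5 characters) before diverging; nothing deeper is shared.
Longest shared-prefix length: 5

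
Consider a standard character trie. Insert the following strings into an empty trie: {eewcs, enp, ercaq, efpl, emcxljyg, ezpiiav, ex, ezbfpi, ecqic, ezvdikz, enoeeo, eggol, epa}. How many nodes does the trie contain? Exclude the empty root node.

51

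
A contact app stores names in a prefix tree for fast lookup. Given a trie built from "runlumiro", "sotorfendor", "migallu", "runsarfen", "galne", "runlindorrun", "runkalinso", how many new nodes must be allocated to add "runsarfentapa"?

Walking "runsarfentapa" from the root, the first 9 characters ("runsarfen") follow existing edges; "t" is the first miss.
New nodes needed: |"runsarfentapa"| − 9 = 13 − 9 = 4.

4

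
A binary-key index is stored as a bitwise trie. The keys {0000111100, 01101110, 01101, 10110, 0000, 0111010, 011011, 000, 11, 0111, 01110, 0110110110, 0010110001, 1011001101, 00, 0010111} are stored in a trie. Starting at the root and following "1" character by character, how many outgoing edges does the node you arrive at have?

Follow the path "1" to its node, then look at its outgoing edges.
Characters that immediately follow "1" among the stored strings: {0, 1}.
That node has 2 child edges.

2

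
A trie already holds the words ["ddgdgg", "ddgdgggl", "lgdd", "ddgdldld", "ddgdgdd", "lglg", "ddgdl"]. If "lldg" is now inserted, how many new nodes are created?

3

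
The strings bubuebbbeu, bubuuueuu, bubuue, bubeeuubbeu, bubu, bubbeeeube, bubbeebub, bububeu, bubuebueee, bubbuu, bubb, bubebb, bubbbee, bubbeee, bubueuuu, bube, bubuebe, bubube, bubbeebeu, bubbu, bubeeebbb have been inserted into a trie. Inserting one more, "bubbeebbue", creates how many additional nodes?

Walking "bubbeebbue" from the root, the first 7 characters ("bubbeeb") follow existing edges; "b" is the first miss.
So 10 − 7 = 3 new nodes.

3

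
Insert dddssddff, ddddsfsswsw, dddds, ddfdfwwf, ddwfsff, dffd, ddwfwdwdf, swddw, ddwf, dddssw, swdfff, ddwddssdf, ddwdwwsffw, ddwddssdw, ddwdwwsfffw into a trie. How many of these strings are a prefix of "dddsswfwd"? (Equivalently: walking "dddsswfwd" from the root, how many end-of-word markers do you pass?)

1

Walk "dddsswfwd" from the root; an end-of-word marker is hit whenever a stored word is a prefix of "dddsswfwd".
Prefixes of the query that are stored words: "dddssw"
Count: 1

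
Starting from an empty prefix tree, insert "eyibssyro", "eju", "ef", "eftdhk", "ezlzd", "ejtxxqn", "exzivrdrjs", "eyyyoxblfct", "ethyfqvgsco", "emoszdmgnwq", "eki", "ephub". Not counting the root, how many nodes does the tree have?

69

Insert word by word; a character creates a node only if that edge doesn't already exist:
  "eyibssyro" → 9 new (e, y, i, b, s, s, y, r, o)
  "eju" → prefix "e" already present; 2 new (j, u)
  "ef" → prefix "e" already present; 1 new (f)
  "eftdhk" → prefix "ef" already present; 4 new (t, d, h, k)
  "ezlzd" → prefix "e" already present; 4 new (z, l, z, d)
  "ejtxxqn" → prefix "ej" already present; 5 new (t, x, x, q, n)
  "exzivrdrjs" → prefix "e" already present; 9 new (x, z, i, v, r, d, r, j, s)
  "eyyyoxblfct" → prefix "ey" already present; 9 new (y, y, o, x, b, l, f, c, t)
  "ethyfqvgsco" → prefix "e" already present; 10 new (t, h, y, f, q, v, g, s, c, o)
  "emoszdmgnwq" → prefix "e" already present; 10 new (m, o, s, z, d, m, g, n, w, q)
  "eki" → prefix "e" already present; 2 new (k, i)
  "ephub" → prefix "e" already present; 4 new (p, h, u, b)
Total nodes = 9 + 2 + 1 + 4 + 4 + 5 + 9 + 9 + 10 + 10 + 2 + 4 = 69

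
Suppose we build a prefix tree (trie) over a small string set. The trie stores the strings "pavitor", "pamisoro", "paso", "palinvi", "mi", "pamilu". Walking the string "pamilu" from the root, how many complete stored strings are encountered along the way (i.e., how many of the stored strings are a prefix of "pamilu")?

Check each prefix of "pamilu" against the stored set — each match is an end-marker on the path.
Prefixes of the query that are stored words: "pamilu"
Count: 1

1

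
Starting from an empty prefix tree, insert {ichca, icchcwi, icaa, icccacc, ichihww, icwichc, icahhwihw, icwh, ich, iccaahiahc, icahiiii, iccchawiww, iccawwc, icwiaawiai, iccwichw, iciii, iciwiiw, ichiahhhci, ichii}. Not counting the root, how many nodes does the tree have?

77

Insert word by word; a character creates a node only if that edge doesn't already exist:
  "ichca" → 5 new (i, c, h, c, a)
  "icchcwi" → prefix "ic" already present; 5 new (c, h, c, w, i)
  "icaa" → prefix "ic" already present; 2 new (a, a)
  "icccacc" → prefix "icc" already present; 4 new (c, a, c, c)
  "ichihww" → prefix "ich" already present; 4 new (i, h, w, w)
  "icwichc" → prefix "ic" already present; 5 new (w, i, c, h, c)
  "icahhwihw" → prefix "ica" already present; 6 new (h, h, w, i, h, w)
  "icwh" → prefix "icw" already present; 1 new (h)
  "ich" → prefix "ich" already present; 0 new (none)
  "iccaahiahc" → prefix "icc" already present; 7 new (a, a, h, i, a, h, c)
  "icahiiii" → prefix "icah" already present; 4 new (i, i, i, i)
  "iccchawiww" → prefix "iccc" already present; 6 new (h, a, w, i, w, w)
  "iccawwc" → prefix "icca" already present; 3 new (w, w, c)
  "icwiaawiai" → prefix "icwi" already present; 6 new (a, a, w, i, a, i)
  "iccwichw" → prefix "icc" already present; 5 new (w, i, c, h, w)
  "iciii" → prefix "ic" already present; 3 new (i, i, i)
  "iciwiiw" → prefix "ici" already present; 4 new (w, i, i, w)
  "ichiahhhci" → prefix "ichi" already present; 6 new (a, h, h, h, c, i)
  "ichii" → prefix "ichi" already present; 1 new (i)
Total nodes = 5 + 5 + 2 + 4 + 4 + 5 + 6 + 1 + 0 + 7 + 4 + 6 + 3 + 6 + 5 + 3 + 4 + 6 + 1 = 77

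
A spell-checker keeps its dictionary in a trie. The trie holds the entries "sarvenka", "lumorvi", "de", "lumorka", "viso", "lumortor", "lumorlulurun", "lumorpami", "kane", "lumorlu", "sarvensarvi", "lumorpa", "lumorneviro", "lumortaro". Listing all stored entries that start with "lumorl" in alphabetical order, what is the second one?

lumorlulurun

Filter for "lumorl…" and sort: "lumorlu", "lumorlulurun"
Position 2: lumorlulurun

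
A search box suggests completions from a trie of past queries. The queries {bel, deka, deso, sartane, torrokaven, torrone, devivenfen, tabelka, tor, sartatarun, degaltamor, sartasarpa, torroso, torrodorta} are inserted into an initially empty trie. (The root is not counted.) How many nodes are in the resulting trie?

Count nodes per top-level branch (shared prefixes stored once):
  'b'-branch (bel): 3 nodes
  'd'-branch (degaltamor, deka, deso, devivenfen): 22 nodes
  's'-branch (sartane, sartasarpa, sartatarun): 17 nodes
  't'-branch (tabelka, tor, torrodorta, torrokaven, torrone, torroso): 25 nodes
Sum: 67

67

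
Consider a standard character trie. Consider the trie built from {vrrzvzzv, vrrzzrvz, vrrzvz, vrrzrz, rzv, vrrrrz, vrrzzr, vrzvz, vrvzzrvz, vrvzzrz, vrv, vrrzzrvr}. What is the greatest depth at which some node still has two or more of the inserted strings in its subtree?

Equivalently: take the maximum, over all pairs, of their longest common prefix length.
"vrrzzrvr" and "vrrzzrvz" agree on "vrrzzrv" (7 characters) before diverging; nothing deeper is shared.
Longest shared-prefix length: 7

7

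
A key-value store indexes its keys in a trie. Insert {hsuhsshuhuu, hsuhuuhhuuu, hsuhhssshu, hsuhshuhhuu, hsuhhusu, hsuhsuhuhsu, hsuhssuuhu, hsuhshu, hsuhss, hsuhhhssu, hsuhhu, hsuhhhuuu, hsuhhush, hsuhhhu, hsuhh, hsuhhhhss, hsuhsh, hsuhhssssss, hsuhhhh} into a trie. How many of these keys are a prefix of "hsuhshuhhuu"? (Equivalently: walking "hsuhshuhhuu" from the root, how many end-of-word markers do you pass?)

Traverse "hsuhshuhhuu" character by character; count nodes along the way that are marked as word ends.
Prefixes of the query that are stored words: "hsuhsh", "hsuhshu", "hsuhshuhhuu"
Count: 3

3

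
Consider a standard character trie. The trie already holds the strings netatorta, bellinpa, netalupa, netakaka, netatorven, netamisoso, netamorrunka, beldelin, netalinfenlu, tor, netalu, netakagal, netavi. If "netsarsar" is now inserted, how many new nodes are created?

The longest prefix of "netsarsar" already in the trie is "net" (length 3).
Each of the 6 remaining characters creates one node.

6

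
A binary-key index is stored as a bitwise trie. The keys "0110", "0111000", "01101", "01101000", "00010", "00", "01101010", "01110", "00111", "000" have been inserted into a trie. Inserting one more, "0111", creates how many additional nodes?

"0111" is already a full path in the trie; only an end-marker is added.
No new nodes are needed: 0.

0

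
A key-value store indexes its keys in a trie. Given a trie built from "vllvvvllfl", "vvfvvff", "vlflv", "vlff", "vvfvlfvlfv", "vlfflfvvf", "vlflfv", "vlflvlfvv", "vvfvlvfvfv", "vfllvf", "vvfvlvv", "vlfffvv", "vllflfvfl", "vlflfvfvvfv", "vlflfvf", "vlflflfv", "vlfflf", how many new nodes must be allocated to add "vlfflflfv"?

"vlfflf" is already a path in the trie; the remaining "lfv" must be added.
Each of the 3 remaining characters creates one node.

3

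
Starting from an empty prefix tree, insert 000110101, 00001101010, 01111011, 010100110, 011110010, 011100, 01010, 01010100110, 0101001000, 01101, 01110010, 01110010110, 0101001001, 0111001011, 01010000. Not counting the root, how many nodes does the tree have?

55

Count nodes per top-level branch (shared prefixes stored once):
  '0'-branch (00001101010, 000110101, 01010, 01010000, 0101001000, 0101001001, 010100110, 01010100110, 01101, 011100, 01110010, 0111001011, 01110010110, 011110010, 01111011): 55 nodes
Sum: 55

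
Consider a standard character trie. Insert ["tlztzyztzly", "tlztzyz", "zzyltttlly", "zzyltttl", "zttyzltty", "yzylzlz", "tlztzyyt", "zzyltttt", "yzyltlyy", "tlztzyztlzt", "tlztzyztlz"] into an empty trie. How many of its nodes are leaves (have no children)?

Leaves are exactly the stored words that no other stored word extends.
Those words: "tlztzyyt", "tlztzyztlzt", "tlztzyztzly", "yzyltlyy", "yzylzlz", "zttyzltty", "zzyltttlly", "zzyltttt"
Leaf count: 8

8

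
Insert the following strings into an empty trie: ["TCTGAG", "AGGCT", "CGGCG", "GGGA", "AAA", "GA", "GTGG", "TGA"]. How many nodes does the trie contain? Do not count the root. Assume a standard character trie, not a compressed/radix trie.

Count nodes per top-level branch (shared prefixes stored once):
  'A'-branch (AAA, AGGCT): 7 nodes
  'C'-branch (CGGCG): 5 nodes
  'G'-branch (GA, GGGA, GTGG): 8 nodes
  'T'-branch (TCTGAG, TGA): 8 nodes
Sum: 28

28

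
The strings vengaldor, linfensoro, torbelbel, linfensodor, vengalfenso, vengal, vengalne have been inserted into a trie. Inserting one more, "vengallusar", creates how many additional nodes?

5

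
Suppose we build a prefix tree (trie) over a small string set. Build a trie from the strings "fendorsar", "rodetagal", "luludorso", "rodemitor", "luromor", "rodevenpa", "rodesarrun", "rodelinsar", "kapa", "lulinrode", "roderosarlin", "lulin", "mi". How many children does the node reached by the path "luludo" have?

Walk "luludo" from the root, arriving at one node.
Characters that immediately follow "luludo" among the stored strings: {r}.
That node has 1 child edge.

1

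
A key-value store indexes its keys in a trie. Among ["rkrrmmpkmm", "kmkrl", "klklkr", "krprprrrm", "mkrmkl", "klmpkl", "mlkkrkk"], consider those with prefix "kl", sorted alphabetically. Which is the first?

klklkr

DFS of the "kl" subtree visits, in order: "klklkr", "klmpkl"
Position 1: klklkr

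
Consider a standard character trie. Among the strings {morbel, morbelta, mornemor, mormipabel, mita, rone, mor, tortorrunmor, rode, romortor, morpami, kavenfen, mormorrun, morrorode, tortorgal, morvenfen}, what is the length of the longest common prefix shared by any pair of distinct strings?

Look for the deepest trie node that still has at least two words in its subtree.
e.g. "morbel" and "morbelta" share the prefix "morbel" of length 6; no pair shares a longer one.
Longest shared-prefix length: 6

6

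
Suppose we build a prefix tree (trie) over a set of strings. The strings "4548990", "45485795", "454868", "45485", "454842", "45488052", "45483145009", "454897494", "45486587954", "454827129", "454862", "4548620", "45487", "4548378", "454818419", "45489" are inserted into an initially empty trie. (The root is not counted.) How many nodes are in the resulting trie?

Trace insertions, counting only characters that open a new branch:
  "4548990" → 7 new (4, 5, 4, 8, 9, 9, 0)
  "45485795" → prefix "4548" already present; 4 new (5, 7, 9, 5)
  "454868" → prefix "4548" already present; 2 new (6, 8)
  "45485" → prefix "45485" already present; 0 new (none)
  "454842" → prefix "4548" already present; 2 new (4, 2)
  "45488052" → prefix "4548" already present; 4 new (8, 0, 5, 2)
  "45483145009" → prefix "4548" already present; 7 new (3, 1, 4, 5, 0, 0, 9)
  "454897494" → prefix "45489" already present; 4 new (7, 4, 9, 4)
  "45486587954" → prefix "45486" already present; 6 new (5, 8, 7, 9, 5, 4)
  "454827129" → prefix "4548" already present; 5 new (2, 7, 1, 2, 9)
  "454862" → prefix "45486" already present; 1 new (2)
  "4548620" → prefix "454862" already present; 1 new (0)
  "45487" → prefix "4548" already present; 1 new (7)
  "4548378" → prefix "45483" already present; 2 new (7, 8)
  "454818419" → prefix "4548" already present; 5 new (1, 8, 4, 1, 9)
  "45489" → prefix "45489" already present; 0 new (none)
Total nodes = 7 + 4 + 2 + 0 + 2 + 4 + 7 + 4 + 6 + 5 + 1 + 1 + 1 + 2 + 5 + 0 = 51

51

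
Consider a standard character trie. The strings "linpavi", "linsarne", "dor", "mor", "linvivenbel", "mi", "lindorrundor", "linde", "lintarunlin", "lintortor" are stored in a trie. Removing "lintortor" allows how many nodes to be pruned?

Walk "lintortor" from the leaf back toward the root, removing each node that no remaining word uses.
The suffix "ortor" (5 nodes) is used only by "lintortor"; the node for "lint" still has the child "a", so pruning stops there.
Nodes removed: 5

5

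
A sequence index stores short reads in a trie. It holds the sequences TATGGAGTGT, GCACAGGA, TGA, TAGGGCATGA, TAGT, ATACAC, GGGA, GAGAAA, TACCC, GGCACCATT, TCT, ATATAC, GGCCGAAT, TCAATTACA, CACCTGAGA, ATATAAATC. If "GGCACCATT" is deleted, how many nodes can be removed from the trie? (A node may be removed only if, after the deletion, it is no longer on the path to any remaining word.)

Walk "GGCACCATT" from the leaf back toward the root, removing each node that no remaining word uses.
The suffix "ACCATT" (6 nodes) is used only by "GGCACCATT"; the node for "GGC" still has the child "C", so pruning stops there.
Nodes removed: 6

6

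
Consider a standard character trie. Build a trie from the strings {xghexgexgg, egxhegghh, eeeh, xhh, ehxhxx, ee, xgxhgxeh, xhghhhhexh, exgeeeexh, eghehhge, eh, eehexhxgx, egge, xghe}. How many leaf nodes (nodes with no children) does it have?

Leaves are exactly the stored words that no other stored word extends.
Those words: "eeeh", "eehexhxgx", "egge", "eghehhge", "egxhegghh", "ehxhxx", "exgeeeexh", "xghexgexgg", "xgxhgxeh", "xhghhhhexh", "xhh"
Leaf count: 11

11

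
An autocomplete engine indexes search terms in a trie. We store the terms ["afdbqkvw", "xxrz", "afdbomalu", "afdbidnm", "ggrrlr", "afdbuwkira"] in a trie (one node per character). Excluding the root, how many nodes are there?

Count nodes per top-level branch (shared prefixes stored once):
  'a'-branch (afdbidnm, afdbomalu, afdbqkvw, afdbuwkira): 23 nodes
  'g'-branch (ggrrlr): 6 nodes
  'x'-branch (xxrz): 4 nodes
Sum: 33

33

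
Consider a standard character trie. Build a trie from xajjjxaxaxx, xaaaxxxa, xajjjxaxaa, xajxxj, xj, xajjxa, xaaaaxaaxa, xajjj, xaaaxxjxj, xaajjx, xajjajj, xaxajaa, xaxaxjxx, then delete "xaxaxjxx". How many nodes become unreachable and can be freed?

4

Walk "xaxaxjxx" from the leaf back toward the root, removing each node that no remaining word uses.
The suffix "xjxx" (4 nodes) is used only by "xaxaxjxx"; the node for "xaxa" still has the child "j", so pruning stops there.
Nodes removed: 4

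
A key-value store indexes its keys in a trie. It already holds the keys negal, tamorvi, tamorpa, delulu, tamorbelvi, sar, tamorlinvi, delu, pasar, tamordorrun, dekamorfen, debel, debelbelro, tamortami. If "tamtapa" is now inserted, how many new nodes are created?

4

Walking "tamtapa" from the root, the first 3 characters ("tam") follow existing edges; "t" is the first miss.
New nodes needed: |"tamtapa"| − 3 = 7 − 3 = 4.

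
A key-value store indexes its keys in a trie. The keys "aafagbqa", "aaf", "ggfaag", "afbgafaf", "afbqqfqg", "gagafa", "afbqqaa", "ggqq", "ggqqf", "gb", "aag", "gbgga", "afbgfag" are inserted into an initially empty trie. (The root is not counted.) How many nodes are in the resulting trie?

Trace insertions, counting only characters that open a new branch:
  "aafagbqa" → 8 new (a, a, f, a, g, b, q, a)
  "aaf" → prefix "aaf" already present; 0 new (none)
  "ggfaag" → 6 new (g, g, f, a, a, g)
  "afbgafaf" → prefix "a" already present; 7 new (f, b, g, a, f, a, f)
  "afbqqfqg" → prefix "afb" already present; 5 new (q, q, f, q, g)
  "gagafa" → prefix "g" already present; 5 new (a, g, a, f, a)
  "afbqqaa" → prefix "afbqq" already present; 2 new (a, a)
  "ggqq" → prefix "gg" already present; 2 new (q, q)
  "ggqqf" → prefix "ggqq" already present; 1 new (f)
  "gb" → prefix "g" already present; 1 new (b)
  "aag" → prefix "aa" already present; 1 new (g)
  "gbgga" → prefix "gb" already present; 3 new (g, g, a)
  "afbgfag" → prefix "afbg" already present; 3 new (f, a, g)
Total nodes = 8 + 0 + 6 + 7 + 5 + 5 + 2 + 2 + 1 + 1 + 1 + 3 + 3 = 44

44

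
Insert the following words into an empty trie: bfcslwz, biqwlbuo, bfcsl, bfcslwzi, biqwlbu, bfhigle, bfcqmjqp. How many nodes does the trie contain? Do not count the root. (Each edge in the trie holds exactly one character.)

For each word, the new-node count is its length minus the longest prefix already in the trie:
  "bfcslwz" → 7 new (b, f, c, s, l, w, z)
  "biqwlbuo" → prefix "b" already present; 7 new (i, q, w, l, b, u, o)
  "bfcsl" → prefix "bfcsl" already present; 0 new (none)
  "bfcslwzi" → prefix "bfcslwz" already present; 1 new (i)
  "biqwlbu" → prefix "biqwlbu" already present; 0 new (none)
  "bfhigle" → prefix "bf" already present; 5 new (h, i, g, l, e)
  "bfcqmjqp" → prefix "bfc" already present; 5 new (q, m, j, q, p)
Total nodes = 7 + 7 + 0 + 1 + 0 + 5 + 5 = 25

25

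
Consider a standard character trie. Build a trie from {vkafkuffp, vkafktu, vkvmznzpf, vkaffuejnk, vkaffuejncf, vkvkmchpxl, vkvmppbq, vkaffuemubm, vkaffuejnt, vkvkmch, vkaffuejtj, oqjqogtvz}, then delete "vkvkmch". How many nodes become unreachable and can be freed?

Walk "vkvkmch" from the leaf back toward the root, removing each node that no remaining word uses.
Every node on "vkvkmch" is still needed (e.g. by "vkvkmchpxl"), so nothing is freed.
Nodes removed: 0

0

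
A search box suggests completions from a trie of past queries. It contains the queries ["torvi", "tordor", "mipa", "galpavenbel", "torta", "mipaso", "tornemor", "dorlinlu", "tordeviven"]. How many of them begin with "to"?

5

Walk to "to"; the words in its subtree are exactly those with that prefix.
Matches: "tordeviven", "tordor", "tornemor", "torta", "torvi"
Count: 5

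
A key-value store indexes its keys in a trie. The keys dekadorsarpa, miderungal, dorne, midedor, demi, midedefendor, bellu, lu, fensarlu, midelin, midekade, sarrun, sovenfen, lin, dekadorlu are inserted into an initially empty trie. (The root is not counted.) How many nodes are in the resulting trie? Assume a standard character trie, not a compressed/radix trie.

For each word, the new-node count is its length minus the longest prefix already in the trie:
  "dekadorsarpa" → 12 new (d, e, k, a, d, o, r, s, a, r, p, a)
  "miderungal" → 10 new (m, i, d, e, r, u, n, g, a, l)
  "dorne" → prefix "d" already present; 4 new (o, r, n, e)
  "midedor" → prefix "mide" already present; 3 new (d, o, r)
  "demi" → prefix "de" already present; 2 new (m, i)
  "midedefendor" → prefix "mided" already present; 7 new (e, f, e, n, d, o, r)
  "bellu" → 5 new (b, e, l, l, u)
  "lu" → 2 new (l, u)
  "fensarlu" → 8 new (f, e, n, s, a, r, l, u)
  "midelin" → prefix "mide" already present; 3 new (l, i, n)
  "midekade" → prefix "mide" already present; 4 new (k, a, d, e)
  "sarrun" → 6 new (s, a, r, r, u, n)
  "sovenfen" → prefix "s" already present; 7 new (o, v, e, n, f, e, n)
  "lin" → prefix "l" already present; 2 new (i, n)
  "dekadorlu" → prefix "dekador" already present; 2 new (l, u)
Total nodes = 12 + 10 + 4 + 3 + 2 + 7 + 5 + 2 + 8 + 3 + 4 + 6 + 7 + 2 + 2 = 77

77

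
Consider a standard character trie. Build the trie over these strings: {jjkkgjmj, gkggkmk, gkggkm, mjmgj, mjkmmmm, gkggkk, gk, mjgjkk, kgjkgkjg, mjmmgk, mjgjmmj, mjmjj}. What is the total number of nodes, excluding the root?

46

Trace insertions, counting only characters that open a new branch:
  "jjkkgjmj" → 8 new (j, j, k, k, g, j, m, j)
  "gkggkmk" → 7 new (g, k, g, g, k, m, k)
  "gkggkm" → prefix "gkggkm" already present; 0 new (none)
  "mjmgj" → 5 new (m, j, m, g, j)
  "mjkmmmm" → prefix "mj" already present; 5 new (k, m, m, m, m)
  "gkggkk" → prefix "gkggk" already present; 1 new (k)
  "gk" → prefix "gk" already present; 0 new (none)
  "mjgjkk" → prefix "mj" already present; 4 new (g, j, k, k)
  "kgjkgkjg" → 8 new (k, g, j, k, g, k, j, g)
  "mjmmgk" → prefix "mjm" already present; 3 new (m, g, k)
  "mjgjmmj" → prefix "mjgj" already present; 3 new (m, m, j)
  "mjmjj" → prefix "mjm" already present; 2 new (j, j)
Total nodes = 8 + 7 + 0 + 5 + 5 + 1 + 0 + 4 + 8 + 3 + 3 + 2 = 46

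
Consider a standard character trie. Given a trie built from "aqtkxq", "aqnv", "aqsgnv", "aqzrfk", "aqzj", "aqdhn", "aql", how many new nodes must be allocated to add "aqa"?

"aq" is already a path in the trie; the remaining "a" must be added.
Each of the 1 remaining characters creates one node.

1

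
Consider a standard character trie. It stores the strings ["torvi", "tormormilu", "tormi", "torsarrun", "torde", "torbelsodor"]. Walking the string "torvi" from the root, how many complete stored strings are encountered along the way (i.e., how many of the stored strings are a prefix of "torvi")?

1

Walk "torvi" from the root; an end-of-word marker is hit whenever a stored word is a prefix of "torvi".
Prefixes of the query that are stored words: "torvi"
Count: 1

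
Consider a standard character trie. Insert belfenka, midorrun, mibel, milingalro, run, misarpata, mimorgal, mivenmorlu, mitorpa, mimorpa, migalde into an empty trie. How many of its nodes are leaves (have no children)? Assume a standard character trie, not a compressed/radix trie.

A leaf is a node with no children — equivalently, the end of a word that is not a proper prefix of any other stored word.
Those words: "belfenka", "mibel", "midorrun", "migalde", "milingalro", "mimorgal", "mimorpa", "misarpata", "mitorpa", "mivenmorlu", "run"
Leaf count: 11

11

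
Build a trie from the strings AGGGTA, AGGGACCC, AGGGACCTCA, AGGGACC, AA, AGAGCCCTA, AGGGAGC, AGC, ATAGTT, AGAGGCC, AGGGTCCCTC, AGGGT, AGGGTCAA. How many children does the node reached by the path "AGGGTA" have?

0

Walk "AGGGTA" from the root, arriving at one node.
No stored string extends past "AGGGTA".
That node has 0 child edges.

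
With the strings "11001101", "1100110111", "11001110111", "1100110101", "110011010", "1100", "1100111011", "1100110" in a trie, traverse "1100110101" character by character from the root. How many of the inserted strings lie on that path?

5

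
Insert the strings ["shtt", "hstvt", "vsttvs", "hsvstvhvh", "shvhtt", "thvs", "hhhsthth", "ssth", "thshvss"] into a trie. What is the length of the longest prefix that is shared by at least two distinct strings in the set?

The deepest shared node is where two words last agree before diverging.
e.g. "hstvt" and "hsvstvhvh" share the prefix "hs" of length 2; no pair shares a longer one.
Longest shared-prefix length: 2

2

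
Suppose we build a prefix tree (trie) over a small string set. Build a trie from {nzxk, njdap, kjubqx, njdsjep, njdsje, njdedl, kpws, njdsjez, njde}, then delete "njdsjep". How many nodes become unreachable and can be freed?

1

A node on "njdsjep"'s path can go only if nothing else ends at it or branches off below it.
The suffix "p" (1 node) is used only by "njdsjep"; the node for "njdsje" still has the child "z", so pruning stops there.
Nodes removed: 1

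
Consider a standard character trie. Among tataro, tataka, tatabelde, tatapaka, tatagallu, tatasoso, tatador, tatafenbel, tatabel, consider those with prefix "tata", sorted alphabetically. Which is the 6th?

Words with prefix "tata", in lexicographic order: "tatabel", "tatabelde", "tatador", "tatafenbel", "tatagallu", "tataka", "tatapaka", "tataro", "tatasoso"
The 6th is tataka.

tataka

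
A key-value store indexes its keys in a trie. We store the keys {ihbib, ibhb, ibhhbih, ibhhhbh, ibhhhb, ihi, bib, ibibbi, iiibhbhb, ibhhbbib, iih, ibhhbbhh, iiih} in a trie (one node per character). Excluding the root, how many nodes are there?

Trace insertions, counting only characters that open a new branch:
  "ihbib" → 5 new (i, h, b, i, b)
  "ibhb" → prefix "i" already present; 3 new (b, h, b)
  "ibhhbih" → prefix "ibh" already present; 4 new (h, b, i, h)
  "ibhhhbh" → prefix "ibhh" already present; 3 new (h, b, h)
  "ibhhhb" → prefix "ibhhhb" already present; 0 new (none)
  "ihi" → prefix "ih" already present; 1 new (i)
  "bib" → 3 new (b, i, b)
  "ibibbi" → prefix "ib" already present; 4 new (i, b, b, i)
  "iiibhbhb" → prefix "i" already present; 7 new (i, i, b, h, b, h, b)
  "ibhhbbib" → prefix "ibhhb" already present; 3 new (b, i, b)
  "iih" → prefix "ii" already present; 1 new (h)
  "ibhhbbhh" → prefix "ibhhbb" already present; 2 new (h, h)
  "iiih" → prefix "iii" already present; 1 new (h)
Total nodes = 5 + 3 + 4 + 3 + 0 + 1 + 3 + 4 + 7 + 3 + 1 + 2 + 1 = 37

37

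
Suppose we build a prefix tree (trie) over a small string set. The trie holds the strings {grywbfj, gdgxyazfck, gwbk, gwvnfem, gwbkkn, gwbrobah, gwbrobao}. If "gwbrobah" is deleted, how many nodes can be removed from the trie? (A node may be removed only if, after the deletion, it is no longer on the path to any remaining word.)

1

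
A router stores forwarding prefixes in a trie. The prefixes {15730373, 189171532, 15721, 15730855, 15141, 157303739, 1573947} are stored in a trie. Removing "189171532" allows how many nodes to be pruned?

After clearing the end-marker at "189171532", prune upward until reaching a node still needed by another word.
The suffix "89171532" (8 nodes) is used only by "189171532"; the node for "1" still has the child "5", so pruning stops there.
Nodes removed: 8

8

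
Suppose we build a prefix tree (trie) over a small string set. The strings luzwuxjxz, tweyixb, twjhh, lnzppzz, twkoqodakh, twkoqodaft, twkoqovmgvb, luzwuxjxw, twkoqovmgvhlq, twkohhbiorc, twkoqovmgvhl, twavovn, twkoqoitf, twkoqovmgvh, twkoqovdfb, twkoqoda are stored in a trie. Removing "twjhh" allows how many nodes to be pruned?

3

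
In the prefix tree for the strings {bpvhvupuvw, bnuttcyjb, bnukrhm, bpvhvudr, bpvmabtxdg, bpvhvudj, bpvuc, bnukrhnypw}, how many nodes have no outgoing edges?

A leaf is a node with no children — equivalently, the end of a word that is not a proper prefix of any other stored word.
Those words: "bnukrhm", "bnukrhnypw", "bnuttcyjb", "bpvhvudj", "bpvhvudr", "bpvhvupuvw", "bpvmabtxdg", "bpvuc"
Leaf count: 8

8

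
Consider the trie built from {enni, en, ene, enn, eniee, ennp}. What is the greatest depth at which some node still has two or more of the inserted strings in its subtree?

3

The deepest shared node is where two words last agree before diverging.
"enn" and "enni" agree on "enn" (3 characters) before diverging; nothing deeper is shared.
Longest shared-prefix length: 3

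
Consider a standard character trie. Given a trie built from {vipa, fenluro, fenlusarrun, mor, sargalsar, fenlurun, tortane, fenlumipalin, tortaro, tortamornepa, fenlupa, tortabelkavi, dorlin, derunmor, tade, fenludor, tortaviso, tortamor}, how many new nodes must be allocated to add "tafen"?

The longest prefix of "tafen" already in the trie is "ta" (length 2).
Each of the 3 remaining characters creates one node.

3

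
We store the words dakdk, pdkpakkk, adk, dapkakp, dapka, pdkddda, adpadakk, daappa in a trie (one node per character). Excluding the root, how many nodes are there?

Insert word by word; a character creates a node only if that edge doesn't already exist:
  "dakdk" → 5 new (d, a, k, d, k)
  "pdkpakkk" → 8 new (p, d, k, p, a, k, k, k)
  "adk" → 3 new (a, d, k)
  "dapkakp" → prefix "da" already present; 5 new (p, k, a, k, p)
  "dapka" → prefix "dapka" already present; 0 new (none)
  "pdkddda" → prefix "pdk" already present; 4 new (d, d, d, a)
  "adpadakk" → prefix "ad" already present; 6 new (p, a, d, a, k, k)
  "daappa" → prefix "da" already present; 4 new (a, p, p, a)
Total nodes = 5 + 8 + 3 + 5 + 0 + 4 + 6 + 4 = 35

35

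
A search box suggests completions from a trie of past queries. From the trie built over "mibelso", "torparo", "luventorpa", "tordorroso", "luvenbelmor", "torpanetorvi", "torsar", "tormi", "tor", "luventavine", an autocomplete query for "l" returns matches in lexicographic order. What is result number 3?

luventorpa

DFS of the "l" subtree visits, in order: "luvenbelmor", "luventavine", "luventorpa"
The 3rd is luventorpa.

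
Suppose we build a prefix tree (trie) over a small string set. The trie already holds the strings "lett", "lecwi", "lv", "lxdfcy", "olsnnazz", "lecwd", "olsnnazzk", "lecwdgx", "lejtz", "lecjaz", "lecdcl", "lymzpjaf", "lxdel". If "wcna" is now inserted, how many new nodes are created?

Nothing in the trie begins with "w"; the whole of "wcna" is new.
4 − 0 = 4 new nodes.

4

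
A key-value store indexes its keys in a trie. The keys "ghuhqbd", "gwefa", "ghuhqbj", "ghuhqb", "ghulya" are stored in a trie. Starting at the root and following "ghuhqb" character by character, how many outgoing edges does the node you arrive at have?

The children of the "ghuhqb" node are the distinct next characters among strings starting with "ghuhqb".
Characters that immediately follow "ghuhqb" among the stored strings: {d, j}.
That node has 2 child edges.

2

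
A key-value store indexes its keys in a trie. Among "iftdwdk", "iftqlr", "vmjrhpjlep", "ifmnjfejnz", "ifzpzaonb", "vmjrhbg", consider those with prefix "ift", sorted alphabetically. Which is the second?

DFS of the "ift" subtree visits, in order: "iftdwdk", "iftqlr"
The 2nd is iftqlr.

iftqlr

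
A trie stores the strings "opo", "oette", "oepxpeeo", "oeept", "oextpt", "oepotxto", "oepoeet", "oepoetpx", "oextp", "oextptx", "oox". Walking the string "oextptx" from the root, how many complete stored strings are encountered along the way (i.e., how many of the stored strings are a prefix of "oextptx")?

Traverse "oextptx" character by character; count nodes along the way that are marked as word ends.
Prefixes of the query that are stored words: "oextp", "oextpt", "oextptx"
Count: 3

3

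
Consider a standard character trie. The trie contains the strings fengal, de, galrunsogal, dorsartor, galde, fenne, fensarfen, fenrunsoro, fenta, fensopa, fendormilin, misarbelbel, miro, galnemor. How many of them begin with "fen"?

Filter for entries beginning with "fen":
Matches: "fendormilin", "fengal", "fenne", "fenrunsoro", "fensarfen", "fensopa", "fenta"
Count: 7

7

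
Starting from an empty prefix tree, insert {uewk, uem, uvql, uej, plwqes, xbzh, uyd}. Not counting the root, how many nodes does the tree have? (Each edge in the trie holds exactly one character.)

Count nodes per top-level branch (shared prefixes stored once):
  'p'-branch (plwqes): 6 nodes
  'u'-branch (uej, uem, uewk, uvql, uyd): 11 nodes
  'x'-branch (xbzh): 4 nodes
Sum: 21

21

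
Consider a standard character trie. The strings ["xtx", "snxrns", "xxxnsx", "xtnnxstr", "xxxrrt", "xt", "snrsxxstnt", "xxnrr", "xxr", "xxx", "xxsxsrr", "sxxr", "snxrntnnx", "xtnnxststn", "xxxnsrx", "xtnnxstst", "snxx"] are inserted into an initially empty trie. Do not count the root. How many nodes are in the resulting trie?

Count nodes per top-level branch (shared prefixes stored once):
  's'-branch (snrsxxstnt, snxrns, snxrntnnx, snxx, sxxr): 22 nodes
  'x'-branch (xt, xtnnxstr, xtnnxstst, xtnnxststn, xtx, xxnrr, xxr, xxsxsrr, xxx, xxxnsrx, xxxnsx, xxxrrt): 31 nodes
Sum: 53

53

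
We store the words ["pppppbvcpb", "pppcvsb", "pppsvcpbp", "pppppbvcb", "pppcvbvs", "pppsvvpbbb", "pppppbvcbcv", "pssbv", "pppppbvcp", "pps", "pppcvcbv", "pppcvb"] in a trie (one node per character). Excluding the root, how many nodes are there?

39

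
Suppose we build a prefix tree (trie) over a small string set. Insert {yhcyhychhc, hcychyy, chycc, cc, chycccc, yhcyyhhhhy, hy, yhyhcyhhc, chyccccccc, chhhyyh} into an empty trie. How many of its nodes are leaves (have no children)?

A leaf is a node with no children — equivalently, the end of a word that is not a proper prefix of any other stored word.
Those words: "cc", "chhhyyh", "chyccccccc", "hcychyy", "hy", "yhcyhychhc", "yhcyyhhhhy", "yhyhcyhhc"
Leaf count: 8

8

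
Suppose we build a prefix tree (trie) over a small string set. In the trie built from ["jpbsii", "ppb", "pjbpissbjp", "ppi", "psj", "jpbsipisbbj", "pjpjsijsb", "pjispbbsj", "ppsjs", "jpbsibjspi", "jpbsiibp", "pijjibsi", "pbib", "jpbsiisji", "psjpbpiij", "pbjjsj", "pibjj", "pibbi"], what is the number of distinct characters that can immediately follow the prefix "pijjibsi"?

0

Walk "pijjibsi" from the root, arriving at one node.
No stored string extends past "pijjibsi".
That node has 0 child edges.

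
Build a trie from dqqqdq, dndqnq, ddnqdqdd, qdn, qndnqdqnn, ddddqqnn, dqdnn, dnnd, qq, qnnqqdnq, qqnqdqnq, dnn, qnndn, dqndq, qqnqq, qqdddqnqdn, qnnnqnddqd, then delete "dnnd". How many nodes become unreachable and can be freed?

A node on "dnnd"'s path can go only if nothing else ends at it or branches off below it.
The suffix "d" (1 node) is used only by "dnnd"; "dnn" is itself a stored word, so pruning stops there.
Nodes removed: 1

1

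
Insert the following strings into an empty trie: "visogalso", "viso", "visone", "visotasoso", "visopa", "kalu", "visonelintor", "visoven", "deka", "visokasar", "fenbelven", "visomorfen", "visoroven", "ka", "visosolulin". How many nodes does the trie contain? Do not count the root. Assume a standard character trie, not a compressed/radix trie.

68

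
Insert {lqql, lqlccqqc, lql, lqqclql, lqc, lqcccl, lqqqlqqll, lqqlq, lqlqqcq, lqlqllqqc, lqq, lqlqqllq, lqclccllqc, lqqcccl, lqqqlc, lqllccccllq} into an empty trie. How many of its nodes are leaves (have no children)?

Leaves are exactly the stored words that no other stored word extends.
Those words: "lqcccl", "lqclccllqc", "lqlccqqc", "lqllccccllq", "lqlqllqqc", "lqlqqcq", "lqlqqllq", "lqqcccl", "lqqclql", "lqqlq", "lqqqlc", "lqqqlqqll"
Leaf count: 12

12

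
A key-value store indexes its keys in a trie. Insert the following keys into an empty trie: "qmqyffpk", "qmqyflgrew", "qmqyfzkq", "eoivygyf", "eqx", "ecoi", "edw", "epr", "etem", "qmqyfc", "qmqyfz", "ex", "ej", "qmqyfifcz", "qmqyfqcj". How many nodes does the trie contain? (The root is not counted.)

For each word, the new-node count is its length minus the longest prefix already in the trie:
  "qmqyffpk" → 8 new (q, m, q, y, f, f, p, k)
  "qmqyflgrew" → prefix "qmqyf" already present; 5 new (l, g, r, e, w)
  "qmqyfzkq" → prefix "qmqyf" already present; 3 new (z, k, q)
  "eoivygyf" → 8 new (e, o, i, v, y, g, y, f)
  "eqx" → prefix "e" already present; 2 new (q, x)
  "ecoi" → prefix "e" already present; 3 new (c, o, i)
  "edw" → prefix "e" already present; 2 new (d, w)
  "epr" → prefix "e" already present; 2 new (p, r)
  "etem" → prefix "e" already present; 3 new (t, e, m)
  "qmqyfc" → prefix "qmqyf" already present; 1 new (c)
  "qmqyfz" → prefix "qmqyfz" already present; 0 new (none)
  "ex" → prefix "e" already present; 1 new (x)
  "ej" → prefix "e" already present; 1 new (j)
  "qmqyfifcz" → prefix "qmqyf" already present; 4 new (i, f, c, z)
  "qmqyfqcj" → prefix "qmqyf" already present; 3 new (q, c, j)
Total nodes = 8 + 5 + 3 + 8 + 2 + 3 + 2 + 2 + 3 + 1 + 0 + 1 + 1 + 4 + 3 = 46

46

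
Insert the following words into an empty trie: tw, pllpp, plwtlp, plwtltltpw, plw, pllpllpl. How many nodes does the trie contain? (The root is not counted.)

Trace insertions, counting only characters that open a new branch:
  "tw" → 2 new (t, w)
  "pllpp" → 5 new (p, l, l, p, p)
  "plwtlp" → prefix "pl" already present; 4 new (w, t, l, p)
  "plwtltltpw" → prefix "plwtl" already present; 5 new (t, l, t, p, w)
  "plw" → prefix "plw" already present; 0 new (none)
  "pllpllpl" → prefix "pllp" already present; 4 new (l, l, p, l)
Total nodes = 2 + 5 + 4 + 5 + 0 + 4 = 20

20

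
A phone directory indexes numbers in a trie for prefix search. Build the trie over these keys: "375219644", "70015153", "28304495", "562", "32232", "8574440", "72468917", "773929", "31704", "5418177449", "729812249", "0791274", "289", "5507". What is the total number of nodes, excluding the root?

82

For each word, the new-node count is its length minus the longest prefix already in the trie:
  "375219644" → 9 new (3, 7, 5, 2, 1, 9, 6, 4, 4)
  "70015153" → 8 new (7, 0, 0, 1, 5, 1, 5, 3)
  "28304495" → 8 new (2, 8, 3, 0, 4, 4, 9, 5)
  "562" → 3 new (5, 6, 2)
  "32232" → prefix "3" already present; 4 new (2, 2, 3, 2)
  "8574440" → 7 new (8, 5, 7, 4, 4, 4, 0)
  "72468917" → prefix "7" already present; 7 new (2, 4, 6, 8, 9, 1, 7)
  "773929" → prefix "7" already present; 5 new (7, 3, 9, 2, 9)
  "31704" → prefix "3" already present; 4 new (1, 7, 0, 4)
  "5418177449" → prefix "5" already present; 9 new (4, 1, 8, 1, 7, 7, 4, 4, 9)
  "729812249" → prefix "72" already present; 7 new (9, 8, 1, 2, 2, 4, 9)
  "0791274" → 7 new (0, 7, 9, 1, 2, 7, 4)
  "289" → prefix "28" already present; 1 new (9)
  "5507" → prefix "5" already present; 3 new (5, 0, 7)
Total nodes = 9 + 8 + 8 + 3 + 4 + 7 + 7 + 5 + 4 + 9 + 7 + 7 + 1 + 3 = 82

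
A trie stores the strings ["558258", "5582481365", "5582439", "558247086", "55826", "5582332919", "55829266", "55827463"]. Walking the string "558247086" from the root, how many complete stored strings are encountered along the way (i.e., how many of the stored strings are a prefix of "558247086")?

Walk "558247086" from the root; an end-of-word marker is hit whenever a stored word is a prefix of "558247086".
Prefixes of the query that are stored words: "558247086"
Count: 1

1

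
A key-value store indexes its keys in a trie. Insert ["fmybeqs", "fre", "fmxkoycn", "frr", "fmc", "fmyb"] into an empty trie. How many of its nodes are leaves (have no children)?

5

Leaves are exactly the stored words that no other stored word extends.
Those words: "fmc", "fmxkoycn", "fmybeqs", "fre", "frr"
Leaf count: 5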